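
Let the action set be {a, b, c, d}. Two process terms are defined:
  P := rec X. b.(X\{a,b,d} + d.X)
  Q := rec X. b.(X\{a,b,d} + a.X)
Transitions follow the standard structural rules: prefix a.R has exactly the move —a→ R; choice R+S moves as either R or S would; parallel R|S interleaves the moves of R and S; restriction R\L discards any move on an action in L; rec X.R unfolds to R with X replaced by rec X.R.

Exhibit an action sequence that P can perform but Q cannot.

bd

P's transition system — 2 states:
  s0 = rec X. b.(X\{a,b,d} + d.X) | =b=> s1
  s1 = (rec X. b.(X\{a,b,d} + d.X))\{a,b,d} + d.(rec X. b.(X\{a,b,d} + d.X)) | =d=> s0
Q's transition system — 2 states:
  t0 = rec X. b.(X\{a,b,d} + a.X) | =b=> t1
  t1 = (rec X. b.(X\{a,b,d} + a.X))\{a,b,d} + a.(rec X. b.(X\{a,b,d} + a.X)) | =a=> t0
Trace ⟨bd⟩ through P, begin at {s0}:
  after b @ step 1: {s1}
  after d @ step 2: {s0}
  ✓ P
Trace ⟨bd⟩ through Q, begin at {t0}:
  after b @ step 1: {t1}
  after d @ step 2: ∅ (Q stuck)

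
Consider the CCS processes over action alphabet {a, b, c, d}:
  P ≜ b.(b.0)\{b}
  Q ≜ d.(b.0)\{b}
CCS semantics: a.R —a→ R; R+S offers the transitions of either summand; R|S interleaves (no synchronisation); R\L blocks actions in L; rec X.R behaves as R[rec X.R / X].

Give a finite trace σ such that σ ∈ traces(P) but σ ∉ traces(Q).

P's transition system — 2 states:
  u0 = b.(b.0)\{b} ⊢ -b-> u1
  u1 = (b.0)\{b} ⊢ ·
Q's transition system — 2 states:
  v0 = d.(b.0)\{b} ⊢ -d-> v1
  v1 = (b.0)\{b} ⊢ ·
Run σ = ⟨b⟩ on P: start {u0}
  [1] b ⇒ {u1}
  — P admits the full trace.
Run σ = ⟨b⟩ on Q: start {v0}
  [1] b ⇒ ∅ (Q stuck)

b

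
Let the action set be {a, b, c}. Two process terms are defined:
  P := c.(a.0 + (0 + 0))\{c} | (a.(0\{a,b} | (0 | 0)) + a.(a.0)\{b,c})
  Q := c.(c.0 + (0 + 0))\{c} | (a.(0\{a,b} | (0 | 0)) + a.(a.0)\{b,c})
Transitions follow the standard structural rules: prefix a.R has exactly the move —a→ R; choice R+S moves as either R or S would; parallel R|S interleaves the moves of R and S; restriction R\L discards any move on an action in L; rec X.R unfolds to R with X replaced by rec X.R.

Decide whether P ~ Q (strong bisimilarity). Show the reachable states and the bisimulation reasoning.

P ≁ Q

LTS(P): 12 reachable states
  m0 = c.(a.0 + (0 + 0))\{c} | (a.(0\{a,b} | (0 | 0)) + a.(a.0)\{b,c}) :: --a--▸ m1, --a--▸ m2, --c--▸ m3
  m1 = c.(a.0 + (0 + 0))\{c} | (0\{a,b} | (0 | 0)) :: --c--▸ m4
  m2 = c.(a.0 + (0 + 0))\{c} | (a.0)\{b,c} :: --a--▸ m5, --c--▸ m6
  m3 = (a.0 + (0 + 0))\{c} | (a.(0\{a,b} | (0 | 0)) + a.(a.0)\{b,c}) :: --a--▸ m4, --a--▸ m6, --a--▸ m7
  m4 = (a.0 + (0 + 0))\{c} | (0\{a,b} | (0 | 0)) :: --a--▸ m8
  m5 = c.(a.0 + (0 + 0))\{c} | 0\{b,c} :: --c--▸ m9
  m6 = (a.0 + (0 + 0))\{c} | (a.0)\{b,c} :: --a--▸ m10, --a--▸ m9
  m7 = 0\{c} | (a.(0\{a,b} | (0 | 0)) + a.(a.0)\{b,c}) :: --a--▸ m10, --a--▸ m8
  m8 = 0\{c} | (0\{a,b} | (0 | 0)) :: ·
  m9 = (a.0 + (0 + 0))\{c} | 0\{b,c} :: --a--▸ m11
  m10 = 0\{c} | (a.0)\{b,c} :: --a--▸ m11
  m11 = 0\{c} | 0\{b,c} :: ·
LTS(Q): 8 reachable states
  n0 = c.(c.0 + (0 + 0))\{c} | (a.(0\{a,b} | (0 | 0)) + a.(a.0)\{b,c}) :: --a--▸ n1, --a--▸ n2, --c--▸ n3
  n1 = c.(c.0 + (0 + 0))\{c} | (0\{a,b} | (0 | 0)) :: --c--▸ n4
  n2 = c.(c.0 + (0 + 0))\{c} | (a.0)\{b,c} :: --a--▸ n5, --c--▸ n6
  n3 = (c.0 + (0 + 0))\{c} | (a.(0\{a,b} | (0 | 0)) + a.(a.0)\{b,c}) :: --a--▸ n4, --a--▸ n6
  n4 = (c.0 + (0 + 0))\{c} | (0\{a,b} | (0 | 0)) :: ·
  n5 = c.(c.0 + (0 + 0))\{c} | 0\{b,c} :: --c--▸ n7
  n6 = (c.0 + (0 + 0))\{c} | (a.0)\{b,c} :: --a--▸ n7
  n7 = (c.0 + (0 + 0))\{c} | 0\{b,c} :: ·
Bisimilarity quotient blocks:
  B0 = {m0}
  B1 = {m3}
  B2 = {m7, n3}
  B3 = {m11, m8, n4, n7}
  B4 = {m10, m4, m9, n6}
  B5 = {m6}
  B6 = {m1, m5}
  B7 = {m2}
  B8 = {n0}
  B9 = {n2}
  B10 = {n1, n5}
m0 ∈ B0, n0 ∈ B8 → different blocks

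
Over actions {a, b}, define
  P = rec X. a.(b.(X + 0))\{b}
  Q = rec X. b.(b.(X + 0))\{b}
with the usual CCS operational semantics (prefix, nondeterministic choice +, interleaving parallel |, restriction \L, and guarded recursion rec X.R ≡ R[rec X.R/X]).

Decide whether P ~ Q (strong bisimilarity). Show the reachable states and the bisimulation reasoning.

NO

P's transition system — 2 states:
  s0 = rec X. a.(b.(X + 0))\{b} has moves ··a··> s1
  s1 = (b.((rec X. a.(b.(X + 0))\{b}) + 0))\{b} has moves ·
Q's transition system — 2 states:
  t0 = rec X. b.(b.(X + 0))\{b} has moves ··b··> t1
  t1 = (b.((rec X. b.(b.(X + 0))\{b}) + 0))\{b} has moves ·
Partition-refinement fixed point:
  B0 = {s0}
  B1 = {s1, t1}
  B2 = {t0}
s0 ∈ B0, t0 ∈ B2 → different blocks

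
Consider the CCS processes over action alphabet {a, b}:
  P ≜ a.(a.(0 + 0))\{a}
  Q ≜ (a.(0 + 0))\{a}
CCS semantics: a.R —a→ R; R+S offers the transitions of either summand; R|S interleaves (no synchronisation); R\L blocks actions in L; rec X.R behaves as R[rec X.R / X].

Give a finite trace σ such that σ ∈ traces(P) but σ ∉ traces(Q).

a

LTS(P): 2 reachable states
  s0 = a.(a.(0 + 0))\{a} | -a-> s1
  s1 = (a.(0 + 0))\{a} | ∅
LTS(Q): 1 reachable states
  t0 = (a.(0 + 0))\{a} | ∅
Executing a from P (initial set {s0}):
  step 1 (a): {s1}
  — P admits the full trace.
Executing a from Q (initial set {t0}):
  step 1 (a): ∅  — Q cannot continue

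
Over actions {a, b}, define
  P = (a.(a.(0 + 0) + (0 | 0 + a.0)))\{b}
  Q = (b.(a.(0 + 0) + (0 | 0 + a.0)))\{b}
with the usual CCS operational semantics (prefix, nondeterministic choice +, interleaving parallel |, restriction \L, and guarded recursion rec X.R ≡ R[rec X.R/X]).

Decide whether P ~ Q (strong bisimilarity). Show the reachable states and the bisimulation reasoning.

NO

LTS(P): 4 reachable states
  p0 = (a.(a.(0 + 0) + (0 | 0 + a.0)))\{b} ⊢ --a--▸ p1
  p1 = (a.(0 + 0) + (0 | 0 + a.0))\{b} ⊢ --a--▸ p2, --a--▸ p3
  p2 = (0 + 0)\{b} ⊢ deadlocked
  p3 = 0\{b} ⊢ deadlocked
LTS(Q): 1 reachable states
  q0 = (b.(a.(0 + 0) + (0 | 0 + a.0)))\{b} ⊢ deadlocked
Partition-refinement fixed point:
  B0 = {p0}
  B1 = {p1}
  B2 = {p2, p3, q0}
p0 ∈ B0, q0 ∈ B2 → different blocks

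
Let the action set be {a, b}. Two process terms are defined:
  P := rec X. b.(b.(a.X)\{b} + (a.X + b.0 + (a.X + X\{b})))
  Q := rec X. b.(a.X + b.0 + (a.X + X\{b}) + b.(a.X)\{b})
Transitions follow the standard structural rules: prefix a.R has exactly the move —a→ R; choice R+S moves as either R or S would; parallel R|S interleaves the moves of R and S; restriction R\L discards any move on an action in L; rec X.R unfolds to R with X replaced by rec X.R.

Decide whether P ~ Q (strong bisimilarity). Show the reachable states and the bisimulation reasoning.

P's transition system — 5 states:
  u0 = rec X. b.(b.(a.X)\{b} + (a.X + b.0 + (a.X + X\{b}))) | -b-> u1
  u1 = b.(a.(rec X. b.(b.(a.X)\{b} + (a.X + b.0 + (a.X + X\{b})))))\{b} + (a.(rec X. b.(b.(a.X)\{b} + (a.X + b.0 + (a.X + X\{b})))) + b.0 + (a.(rec X. b.(b.(a.X)\{b} + (a.X + b.0 + (a.X + X\{b})))) + (rec X. b.(b.(a.X)\{b} + (a.X + b.0 + (a.X + X\{b}))))\{b})) | -a-> u0, -b-> u2, -b-> u3
  u2 = (a.(rec X. b.(b.(a.X)\{b} + (a.X + b.0 + (a.X + X\{b})))))\{b} | -a-> u4
  u3 = 0 | ∅
  u4 = (rec X. b.(b.(a.X)\{b} + (a.X + b.0 + (a.X + X\{b}))))\{b} | ∅
Q's transition system — 5 states:
  v0 = rec X. b.(a.X + b.0 + (a.X + X\{b}) + b.(a.X)\{b}) | -b-> v1
  v1 = a.(rec X. b.(a.X + b.0 + (a.X + X\{b}) + b.(a.X)\{b})) + b.0 + (a.(rec X. b.(a.X + b.0 + (a.X + X\{b}) + b.(a.X)\{b})) + (rec X. b.(a.X + b.0 + (a.X + X\{b}) + b.(a.X)\{b}))\{b}) + b.(a.(rec X. b.(a.X + b.0 + (a.X + X\{b}) + b.(a.X)\{b})))\{b} | -a-> v0, -b-> v2, -b-> v3
  v2 = (a.(rec X. b.(a.X + b.0 + (a.X + X\{b}) + b.(a.X)\{b})))\{b} | -a-> v4
  v3 = 0 | ∅
  v4 = (rec X. b.(a.X + b.0 + (a.X + X\{b}) + b.(a.X)\{b}))\{b} | ∅
Coarsest stable partition (strong bisimilarity classes):
  B0 = {u0, v0}
  B1 = {u1, v1}
  B2 = {u3, u4, v3, v4}
  B3 = {u2, v2}
u0 ∈ B0, v0 ∈ B0 → same block

P ~ Q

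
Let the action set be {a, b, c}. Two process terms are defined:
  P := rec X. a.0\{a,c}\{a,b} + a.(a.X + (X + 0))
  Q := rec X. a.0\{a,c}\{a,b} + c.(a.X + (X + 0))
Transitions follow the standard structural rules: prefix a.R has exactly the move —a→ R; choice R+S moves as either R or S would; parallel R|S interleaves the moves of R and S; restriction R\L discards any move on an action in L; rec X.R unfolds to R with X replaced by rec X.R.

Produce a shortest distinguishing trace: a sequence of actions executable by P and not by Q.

LTS(P): 3 reachable states
  u0 = rec X. a.0\{a,c}\{a,b} + a.(a.X + (X + 0)) has moves ··a··> u1, ··a··> u2
  u1 = 0\{a,c}\{a,b} has moves deadlocked
  u2 = a.(rec X. a.0\{a,c}\{a,b} + a.(a.X + (X + 0))) + ((rec X. a.0\{a,c}\{a,b} + a.(a.X + (X + 0))) + 0) has moves ··a··> u0, ··a··> u1, ··a··> u2
LTS(Q): 3 reachable states
  v0 = rec X. a.0\{a,c}\{a,b} + c.(a.X + (X + 0)) has moves ··a··> v1, ··c··> v2
  v1 = 0\{a,c}\{a,b} has moves deadlocked
  v2 = a.(rec X. a.0\{a,c}\{a,b} + c.(a.X + (X + 0))) + ((rec X. a.0\{a,c}\{a,b} + c.(a.X + (X + 0))) + 0) has moves ··a··> v0, ··a··> v1, ··c··> v2
Executing aa from P (initial set {u0}):
  [1] a ⇒ {u1, u2}
  [2] a ⇒ {u0, u1, u2}
  P completes σ.
Executing aa from Q (initial set {v0}):
  [1] a ⇒ {v1}
  [2] a ⇒ ∅ (Q stuck)

aa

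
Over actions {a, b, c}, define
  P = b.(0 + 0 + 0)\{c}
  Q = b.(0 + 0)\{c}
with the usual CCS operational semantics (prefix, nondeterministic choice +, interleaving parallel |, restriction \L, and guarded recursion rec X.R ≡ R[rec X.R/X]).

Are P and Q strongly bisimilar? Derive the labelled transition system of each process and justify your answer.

Reachable graph of P (2 states):
  s0 = b.(0 + 0 + 0)\{c} → --b--▸ s1
  s1 = (0 + 0 + 0)\{c} → (no moves)
Reachable graph of Q (2 states):
  t0 = b.(0 + 0)\{c} → --b--▸ t1
  t1 = (0 + 0)\{c} → (no moves)
Partition-refinement fixed point:
  B0 = {s0, t0}
  B1 = {s1, t1}
s0 ∈ B0, t0 ∈ B0 → same block

P ~ Q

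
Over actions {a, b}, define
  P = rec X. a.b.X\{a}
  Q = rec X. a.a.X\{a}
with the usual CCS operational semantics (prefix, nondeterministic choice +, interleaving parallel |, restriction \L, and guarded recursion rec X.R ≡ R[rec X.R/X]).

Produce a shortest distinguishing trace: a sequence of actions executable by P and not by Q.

ab

LTS(P): 3 reachable states
  m0 = rec X. a.b.X\{a} ⊢ =a=> m1
  m1 = b.(rec X. a.b.X\{a})\{a} ⊢ =b=> m2
  m2 = (rec X. a.b.X\{a})\{a} ⊢ ∅
LTS(Q): 3 reachable states
  n0 = rec X. a.a.X\{a} ⊢ =a=> n1
  n1 = a.(rec X. a.a.X\{a})\{a} ⊢ =a=> n2
  n2 = (rec X. a.a.X\{a})\{a} ⊢ ∅
Trace ⟨ab⟩ through P, begin at {m0}:
  after a @ step 1: {m1}
  after b @ step 2: {m2}
  — P admits the full trace.
Trace ⟨ab⟩ through Q, begin at {n0}:
  after a @ step 1: {n1}
  after b @ step 2: ∅ (Q stuck)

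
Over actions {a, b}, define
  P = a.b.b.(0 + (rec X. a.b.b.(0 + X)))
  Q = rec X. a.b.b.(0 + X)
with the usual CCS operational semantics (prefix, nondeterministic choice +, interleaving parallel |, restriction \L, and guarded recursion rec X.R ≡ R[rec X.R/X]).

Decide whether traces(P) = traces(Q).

P's transition system — 4 states:
  u0 = a.b.b.(0 + (rec X. a.b.b.(0 + X))) ⊢ —a→ u1
  u1 = b.b.(0 + (rec X. a.b.b.(0 + X))) ⊢ —b→ u2
  u2 = b.(0 + (rec X. a.b.b.(0 + X))) ⊢ —b→ u3
  u3 = 0 + (rec X. a.b.b.(0 + X)) ⊢ —a→ u1
Q's transition system — 4 states:
  v0 = rec X. a.b.b.(0 + X) ⊢ —a→ v1
  v1 = b.b.(0 + (rec X. a.b.b.(0 + X))) ⊢ —b→ v2
  v2 = b.(0 + (rec X. a.b.b.(0 + X))) ⊢ —b→ v3
  v3 = 0 + (rec X. a.b.b.(0 + X)) ⊢ —a→ v1
Partition-refinement fixed point:
  B0 = {u0, u3, v0, v3}
  B1 = {u1, v1}
  B2 = {u2, v2}
u0 ∈ B0, v0 ∈ B0 → same block
Bisimilar ⇒ trace-equivalent.

trace-equivalent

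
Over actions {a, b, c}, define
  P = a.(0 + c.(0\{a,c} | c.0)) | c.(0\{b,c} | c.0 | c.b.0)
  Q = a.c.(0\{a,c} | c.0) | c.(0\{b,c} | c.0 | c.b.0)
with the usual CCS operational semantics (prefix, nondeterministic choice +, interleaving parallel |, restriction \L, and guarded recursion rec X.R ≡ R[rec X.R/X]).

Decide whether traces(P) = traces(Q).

P's transition system — 28 states:
  p0 = a.(0 + c.(0\{a,c} | c.0)) | c.(0\{b,c} | c.0 | c.b.0) | ··a··> p1, ··c··> p2
  p1 = (0 + c.(0\{a,c} | c.0)) | c.(0\{b,c} | c.0 | c.b.0) | ··c··> p3, ··c··> p4
  p2 = a.(0 + c.(0\{a,c} | c.0)) | (0\{b,c} | c.0 | c.b.0) | ··a··> p3, ··c··> p5, ··c··> p6
  p3 = (0 + c.(0\{a,c} | c.0)) | (0\{b,c} | c.0 | c.b.0) | ··c··> p7, ··c··> p8, ··c··> p9
  p4 = 0\{a,c} | c.0 | c.(0\{b,c} | c.0 | c.b.0) | ··c··> p10, ··c··> p9
  p5 = a.(0 + c.(0\{a,c} | c.0)) | (0\{b,c} | 0 | c.b.0) | ··a··> p7, ··c··> p11
  p6 = a.(0 + c.(0\{a,c} | c.0)) | (0\{b,c} | c.0 | b.0) | ··a··> p8, ··b··> p12, ··c··> p11
  p7 = (0 + c.(0\{a,c} | c.0)) | (0\{b,c} | 0 | c.b.0) | ··c··> p13, ··c··> p14
  p8 = (0 + c.(0\{a,c} | c.0)) | (0\{b,c} | c.0 | b.0) | ··b··> p15, ··c··> p13, ··c··> p16
  p9 = 0\{a,c} | c.0 | (0\{b,c} | c.0 | c.b.0) | ··c··> p14, ··c··> p16, ··c··> p17
  p10 = 0\{a,c} | 0 | c.(0\{b,c} | c.0 | c.b.0) | ··c··> p17
  p11 = a.(0 + c.(0\{a,c} | c.0)) | (0\{b,c} | 0 | b.0) | ··a··> p13, ··b··> p18
  p12 = a.(0 + c.(0\{a,c} | c.0)) | (0\{b,c} | c.0 | 0) | ··a··> p15, ··c··> p18
  p13 = (0 + c.(0\{a,c} | c.0)) | (0\{b,c} | 0 | b.0) | ··b··> p19, ··c··> p20
  p14 = 0\{a,c} | c.0 | (0\{b,c} | 0 | c.b.0) | ··c··> p20, ··c··> p21
  p15 = (0 + c.(0\{a,c} | c.0)) | (0\{b,c} | c.0 | 0) | ··c··> p19, ··c··> p22
  p16 = 0\{a,c} | c.0 | (0\{b,c} | c.0 | b.0) | ··b··> p22, ··c··> p20, ··c··> p23
  p17 = 0\{a,c} | 0 | (0\{b,c} | c.0 | c.b.0) | ··c··> p21, ··c··> p23
  p18 = a.(0 + c.(0\{a,c} | c.0)) | (0\{b,c} | 0 | 0) | ··a··> p19
  p19 = (0 + c.(0\{a,c} | c.0)) | (0\{b,c} | 0 | 0) | ··c··> p24
  p20 = 0\{a,c} | c.0 | (0\{b,c} | 0 | b.0) | ··b··> p24, ··c··> p25
  p21 = 0\{a,c} | 0 | (0\{b,c} | 0 | c.b.0) | ··c··> p25
  p22 = 0\{a,c} | c.0 | (0\{b,c} | c.0 | 0) | ··c··> p24, ··c··> p26
  p23 = 0\{a,c} | 0 | (0\{b,c} | c.0 | b.0) | ··b··> p26, ··c··> p25
  p24 = 0\{a,c} | c.0 | (0\{b,c} | 0 | 0) | ··c··> p27
  p25 = 0\{a,c} | 0 | (0\{b,c} | 0 | b.0) | ··b··> p27
  p26 = 0\{a,c} | 0 | (0\{b,c} | c.0 | 0) | ··c··> p27
  p27 = 0\{a,c} | 0 | (0\{b,c} | 0 | 0) | ·
Q's transition system — 28 states:
  q0 = a.c.(0\{a,c} | c.0) | c.(0\{b,c} | c.0 | c.b.0) | ··a··> q1, ··c··> q2
  q1 = c.(0\{a,c} | c.0) | c.(0\{b,c} | c.0 | c.b.0) | ··c··> q3, ··c··> q4
  q2 = a.c.(0\{a,c} | c.0) | (0\{b,c} | c.0 | c.b.0) | ··a··> q4, ··c··> q5, ··c··> q6
  q3 = 0\{a,c} | c.0 | c.(0\{b,c} | c.0 | c.b.0) | ··c··> q7, ··c··> q8
  q4 = c.(0\{a,c} | c.0) | (0\{b,c} | c.0 | c.b.0) | ··c··> q10, ··c··> q8, ··c··> q9
  q5 = a.c.(0\{a,c} | c.0) | (0\{b,c} | 0 | c.b.0) | ··a··> q9, ··c··> q11
  q6 = a.c.(0\{a,c} | c.0) | (0\{b,c} | c.0 | b.0) | ··a··> q10, ··b··> q12, ··c··> q11
  q7 = 0\{a,c} | 0 | c.(0\{b,c} | c.0 | c.b.0) | ··c··> q13
  q8 = 0\{a,c} | c.0 | (0\{b,c} | c.0 | c.b.0) | ··c··> q13, ··c··> q14, ··c··> q15
  q9 = c.(0\{a,c} | c.0) | (0\{b,c} | 0 | c.b.0) | ··c··> q14, ··c··> q16
  q10 = c.(0\{a,c} | c.0) | (0\{b,c} | c.0 | b.0) | ··b··> q17, ··c··> q15, ··c··> q16
  q11 = a.c.(0\{a,c} | c.0) | (0\{b,c} | 0 | b.0) | ··a··> q16, ··b··> q18
  q12 = a.c.(0\{a,c} | c.0) | (0\{b,c} | c.0 | 0) | ··a··> q17, ··c··> q18
  q13 = 0\{a,c} | 0 | (0\{b,c} | c.0 | c.b.0) | ··c··> q19, ··c··> q20
  q14 = 0\{a,c} | c.0 | (0\{b,c} | 0 | c.b.0) | ··c··> q19, ··c··> q21
  q15 = 0\{a,c} | c.0 | (0\{b,c} | c.0 | b.0) | ··b··> q22, ··c··> q20, ··c··> q21
  q16 = c.(0\{a,c} | c.0) | (0\{b,c} | 0 | b.0) | ··b··> q23, ··c··> q21
  q17 = c.(0\{a,c} | c.0) | (0\{b,c} | c.0 | 0) | ··c··> q22, ··c··> q23
  q18 = a.c.(0\{a,c} | c.0) | (0\{b,c} | 0 | 0) | ··a··> q23
  q19 = 0\{a,c} | 0 | (0\{b,c} | 0 | c.b.0) | ··c··> q24
  q20 = 0\{a,c} | 0 | (0\{b,c} | c.0 | b.0) | ··b··> q25, ··c··> q24
  q21 = 0\{a,c} | c.0 | (0\{b,c} | 0 | b.0) | ··b··> q26, ··c··> q24
  q22 = 0\{a,c} | c.0 | (0\{b,c} | c.0 | 0) | ··c··> q25, ··c··> q26
  q23 = c.(0\{a,c} | c.0) | (0\{b,c} | 0 | 0) | ··c··> q26
  q24 = 0\{a,c} | 0 | (0\{b,c} | 0 | b.0) | ··b··> q27
  q25 = 0\{a,c} | 0 | (0\{b,c} | c.0 | 0) | ··c··> q27
  q26 = 0\{a,c} | c.0 | (0\{b,c} | 0 | 0) | ··c··> q27
  q27 = 0\{a,c} | 0 | (0\{b,c} | 0 | 0) | ·
Coarsest stable partition (strong bisimilarity classes):
  B0 = {p0, q0}
  B1 = {p2, q2}
  B2 = {p5, q5}
  B3 = {p7, p9, q8, q9}
  B4 = {p13, p16, q15, q16}
  B5 = {p20, p23, q20, q21}
  B6 = {p24, p26, q25, q26}
  B7 = {p27, q27}
  B8 = {p25, q24}
  B9 = {p19, p22, q22, q23}
  B10 = {p14, p17, q13, q14}
  B11 = {p21, q19}
  B12 = {p11, q11}
  B13 = {p18, q18}
  B14 = {p3, q4}
  B15 = {p8, q10}
  B16 = {p15, q17}
  B17 = {p6, q6}
  B18 = {p12, q12}
  B19 = {p1, q1}
  B20 = {p4, q3}
  B21 = {p10, q7}
p0 ∈ B0, q0 ∈ B0 → same block
Bisimilar ⇒ trace-equivalent.

trace-equivalent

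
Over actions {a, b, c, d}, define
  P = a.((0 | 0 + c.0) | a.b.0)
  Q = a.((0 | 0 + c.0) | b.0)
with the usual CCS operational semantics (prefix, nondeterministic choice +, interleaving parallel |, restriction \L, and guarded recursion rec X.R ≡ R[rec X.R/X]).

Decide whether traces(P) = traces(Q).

traces(P) ≠ traces(Q) — witness ⟨aa⟩

P's transition system — 7 states:
  p0 = a.((0 | 0 + c.0) | a.b.0) has moves --a--▸ p1
  p1 = (0 | 0 + c.0) | a.b.0 has moves --a--▸ p2, --c--▸ p3
  p2 = (0 | 0 + c.0) | b.0 has moves --b--▸ p4, --c--▸ p5
  p3 = 0 | a.b.0 has moves --a--▸ p5
  p4 = (0 | 0 + c.0) | 0 has moves --c--▸ p6
  p5 = 0 | b.0 has moves --b--▸ p6
  p6 = 0 | 0 has moves stopped
Q's transition system — 5 states:
  q0 = a.((0 | 0 + c.0) | b.0) has moves --a--▸ q1
  q1 = (0 | 0 + c.0) | b.0 has moves --b--▸ q2, --c--▸ q3
  q2 = (0 | 0 + c.0) | 0 has moves --c--▸ q4
  q3 = 0 | b.0 has moves --b--▸ q4
  q4 = 0 | 0 has moves stopped
Trace ⟨aa⟩ through P, begin at {p0}:
  after a @ step 1: {p1}
  after a @ step 2: {p2}
  — P admits the full trace.
Trace ⟨aa⟩ through Q, begin at {q0}:
  after a @ step 1: {q1}
  after a @ step 2: no successor for Q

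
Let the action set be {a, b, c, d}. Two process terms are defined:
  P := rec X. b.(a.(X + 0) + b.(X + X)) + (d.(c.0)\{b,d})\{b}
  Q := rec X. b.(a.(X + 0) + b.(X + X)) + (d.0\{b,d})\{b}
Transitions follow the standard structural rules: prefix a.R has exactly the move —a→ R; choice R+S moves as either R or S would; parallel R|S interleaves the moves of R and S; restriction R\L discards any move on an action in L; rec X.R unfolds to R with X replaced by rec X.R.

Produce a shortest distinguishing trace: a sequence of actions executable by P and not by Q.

dc

Reachable graph of P (6 states):
  s0 = rec X. b.(a.(X + 0) + b.(X + X)) + (d.(c.0)\{b,d})\{b} ⊢ -b-> s1, -d-> s2
  s1 = a.((rec X. b.(a.(X + 0) + b.(X + X)) + (d.(c.0)\{b,d})\{b}) + 0) + b.((rec X. b.(a.(X + 0) + b.(X + X)) + (d.(c.0)\{b,d})\{b}) + (rec X. b.(a.(X + 0) + b.(X + X)) + (d.(c.0)\{b,d})\{b})) ⊢ -a-> s3, -b-> s4
  s2 = (c.0)\{b,d}\{b} ⊢ -c-> s5
  s3 = (rec X. b.(a.(X + 0) + b.(X + X)) + (d.(c.0)\{b,d})\{b}) + 0 ⊢ -b-> s1, -d-> s2
  s4 = (rec X. b.(a.(X + 0) + b.(X + X)) + (d.(c.0)\{b,d})\{b}) + (rec X. b.(a.(X + 0) + b.(X + X)) + (d.(c.0)\{b,d})\{b}) ⊢ -b-> s1, -d-> s2
  s5 = 0\{b,d}\{b} ⊢ (no moves)
Reachable graph of Q (5 states):
  t0 = rec X. b.(a.(X + 0) + b.(X + X)) + (d.0\{b,d})\{b} ⊢ -b-> t1, -d-> t2
  t1 = a.((rec X. b.(a.(X + 0) + b.(X + X)) + (d.0\{b,d})\{b}) + 0) + b.((rec X. b.(a.(X + 0) + b.(X + X)) + (d.0\{b,d})\{b}) + (rec X. b.(a.(X + 0) + b.(X + X)) + (d.0\{b,d})\{b})) ⊢ -a-> t3, -b-> t4
  t2 = 0\{b,d}\{b} ⊢ (no moves)
  t3 = (rec X. b.(a.(X + 0) + b.(X + X)) + (d.0\{b,d})\{b}) + 0 ⊢ -b-> t1, -d-> t2
  t4 = (rec X. b.(a.(X + 0) + b.(X + X)) + (d.0\{b,d})\{b}) + (rec X. b.(a.(X + 0) + b.(X + X)) + (d.0\{b,d})\{b}) ⊢ -b-> t1, -d-> t2
Trace ⟨dc⟩ through P, begin at {s0}:
  after d @ step 1: {s2}
  after c @ step 2: {s5}
  — P admits the full trace.
Trace ⟨dc⟩ through Q, begin at {t0}:
  after d @ step 1: {t2}
  after c @ step 2: ∅  — Q cannot continue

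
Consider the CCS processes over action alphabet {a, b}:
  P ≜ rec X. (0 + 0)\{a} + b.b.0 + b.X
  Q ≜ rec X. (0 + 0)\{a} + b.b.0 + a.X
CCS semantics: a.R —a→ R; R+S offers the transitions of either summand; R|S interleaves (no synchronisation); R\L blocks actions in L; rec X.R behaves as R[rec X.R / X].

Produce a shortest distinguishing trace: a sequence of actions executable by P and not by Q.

bbb

P's transition system — 3 states:
  u0 = rec X. (0 + 0)\{a} + b.b.0 + b.X → =b=> u0, =b=> u1
  u1 = b.0 → =b=> u2
  u2 = 0 → ·
Q's transition system — 3 states:
  v0 = rec X. (0 + 0)\{a} + b.b.0 + a.X → =a=> v0, =b=> v1
  v1 = b.0 → =b=> v2
  v2 = 0 → ·
Trace ⟨bbb⟩ through P, begin at {u0}:
  after b @ step 1: {u0, u1}
  after b @ step 2: {u0, u1, u2}
  after b @ step 3: {u0, u1, u2}
  — P admits the full trace.
Trace ⟨bbb⟩ through Q, begin at {v0}:
  after b @ step 1: {v1}
  after b @ step 2: {v2}
  after b @ step 3: no successor for Q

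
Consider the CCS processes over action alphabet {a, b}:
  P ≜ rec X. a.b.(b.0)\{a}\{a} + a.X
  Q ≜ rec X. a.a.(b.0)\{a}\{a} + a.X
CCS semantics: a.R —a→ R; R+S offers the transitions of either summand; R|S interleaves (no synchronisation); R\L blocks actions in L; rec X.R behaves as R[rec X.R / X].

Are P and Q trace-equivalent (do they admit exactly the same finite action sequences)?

P's transition system — 4 states:
  u0 = rec X. a.b.(b.0)\{a}\{a} + a.X :: =a=> u0, =a=> u1
  u1 = b.(b.0)\{a}\{a} :: =b=> u2
  u2 = (b.0)\{a}\{a} :: =b=> u3
  u3 = 0\{a}\{a} :: ·
Q's transition system — 4 states:
  v0 = rec X. a.a.(b.0)\{a}\{a} + a.X :: =a=> v0, =a=> v1
  v1 = a.(b.0)\{a}\{a} :: =a=> v2
  v2 = (b.0)\{a}\{a} :: =b=> v3
  v3 = 0\{a}\{a} :: ·
Trace ⟨ab⟩ through P, begin at {u0}:
  step 1 (a): {u0, u1}
  step 2 (b): {u2}
  — P admits the full trace.
Trace ⟨ab⟩ through Q, begin at {v0}:
  step 1 (a): {v0, v1}
  step 2 (b): ∅ (Q stuck)

trace-distinct — witness ⟨ab⟩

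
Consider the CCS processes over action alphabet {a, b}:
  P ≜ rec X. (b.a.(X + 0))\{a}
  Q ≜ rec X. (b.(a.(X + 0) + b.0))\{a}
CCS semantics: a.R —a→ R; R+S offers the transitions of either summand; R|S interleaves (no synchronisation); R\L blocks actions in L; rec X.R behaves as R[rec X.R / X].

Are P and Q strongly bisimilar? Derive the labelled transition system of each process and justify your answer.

not bisimilar

LTS(P): 2 reachable states
  p0 = rec X. (b.a.(X + 0))\{a} has moves --b--▸ p1
  p1 = (a.((rec X. (b.a.(X + 0))\{a}) + 0))\{a} has moves stopped
LTS(Q): 3 reachable states
  q0 = rec X. (b.(a.(X + 0) + b.0))\{a} has moves --b--▸ q1
  q1 = (a.((rec X. (b.(a.(X + 0) + b.0))\{a}) + 0) + b.0)\{a} has moves --b--▸ q2
  q2 = 0\{a} has moves stopped
Partition-refinement fixed point:
  B0 = {p0, q1}
  B1 = {p1, q2}
  B2 = {q0}
p0 ∈ B0, q0 ∈ B2 → different blocks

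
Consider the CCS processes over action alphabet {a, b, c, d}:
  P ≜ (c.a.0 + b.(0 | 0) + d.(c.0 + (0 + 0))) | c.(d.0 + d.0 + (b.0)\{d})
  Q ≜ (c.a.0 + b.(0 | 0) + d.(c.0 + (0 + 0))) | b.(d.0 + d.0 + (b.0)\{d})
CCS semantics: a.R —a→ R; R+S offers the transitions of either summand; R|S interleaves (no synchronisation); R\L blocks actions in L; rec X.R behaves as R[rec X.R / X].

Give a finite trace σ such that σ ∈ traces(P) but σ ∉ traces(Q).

Reachable graph of P (20 states):
  s0 = (c.a.0 + b.(0 | 0) + d.(c.0 + (0 + 0))) | c.(d.0 + d.0 + (b.0)\{d}) :: —b→ s1, —c→ s2, —c→ s3, —d→ s4
  s1 = 0 | 0 | c.(d.0 + d.0 + (b.0)\{d}) :: —c→ s5
  s2 = (c.a.0 + b.(0 | 0) + d.(c.0 + (0 + 0))) | (d.0 + d.0 + (b.0)\{d}) :: —b→ s5, —b→ s6, —c→ s7, —d→ s8, —d→ s9
  s3 = a.0 | c.(d.0 + d.0 + (b.0)\{d}) :: —a→ s10, —c→ s7
  s4 = (c.0 + (0 + 0)) | c.(d.0 + d.0 + (b.0)\{d}) :: —c→ s10, —c→ s8
  s5 = 0 | 0 | (d.0 + d.0 + (b.0)\{d}) :: —b→ s11, —d→ s12
  s6 = (c.a.0 + b.(0 | 0) + d.(c.0 + (0 + 0))) | 0\{d} :: —b→ s11, —c→ s13, —d→ s14
  s7 = a.0 | (d.0 + d.0 + (b.0)\{d}) :: —a→ s15, —b→ s13, —d→ s16
  s8 = (c.0 + (0 + 0)) | (d.0 + d.0 + (b.0)\{d}) :: —b→ s14, —c→ s15, —d→ s17
  s9 = (c.a.0 + b.(0 | 0) + d.(c.0 + (0 + 0))) | 0 :: —b→ s12, —c→ s16, —d→ s17
  s10 = 0 | c.(d.0 + d.0 + (b.0)\{d}) :: —c→ s15
  s11 = 0 | 0 | 0\{d} :: (no moves)
  s12 = 0 | 0 | 0 :: (no moves)
  s13 = a.0 | 0\{d} :: —a→ s18
  s14 = (c.0 + (0 + 0)) | 0\{d} :: —c→ s18
  s15 = 0 | (d.0 + d.0 + (b.0)\{d}) :: —b→ s18, —d→ s19
  s16 = a.0 | 0 :: —a→ s19
  s17 = (c.0 + (0 + 0)) | 0 :: —c→ s19
  s18 = 0 | 0\{d} :: (no moves)
  s19 = 0 | 0 :: (no moves)
Reachable graph of Q (20 states):
  t0 = (c.a.0 + b.(0 | 0) + d.(c.0 + (0 + 0))) | b.(d.0 + d.0 + (b.0)\{d}) :: —b→ t1, —b→ t2, —c→ t3, —d→ t4
  t1 = (c.a.0 + b.(0 | 0) + d.(c.0 + (0 + 0))) | (d.0 + d.0 + (b.0)\{d}) :: —b→ t5, —b→ t6, —c→ t7, —d→ t8, —d→ t9
  t2 = 0 | 0 | b.(d.0 + d.0 + (b.0)\{d}) :: —b→ t6
  t3 = a.0 | b.(d.0 + d.0 + (b.0)\{d}) :: —a→ t10, —b→ t7
  t4 = (c.0 + (0 + 0)) | b.(d.0 + d.0 + (b.0)\{d}) :: —b→ t8, —c→ t10
  t5 = (c.a.0 + b.(0 | 0) + d.(c.0 + (0 + 0))) | 0\{d} :: —b→ t11, —c→ t12, —d→ t13
  t6 = 0 | 0 | (d.0 + d.0 + (b.0)\{d}) :: —b→ t11, —d→ t14
  t7 = a.0 | (d.0 + d.0 + (b.0)\{d}) :: —a→ t15, —b→ t12, —d→ t16
  t8 = (c.0 + (0 + 0)) | (d.0 + d.0 + (b.0)\{d}) :: —b→ t13, —c→ t15, —d→ t17
  t9 = (c.a.0 + b.(0 | 0) + d.(c.0 + (0 + 0))) | 0 :: —b→ t14, —c→ t16, —d→ t17
  t10 = 0 | b.(d.0 + d.0 + (b.0)\{d}) :: —b→ t15
  t11 = 0 | 0 | 0\{d} :: (no moves)
  t12 = a.0 | 0\{d} :: —a→ t18
  t13 = (c.0 + (0 + 0)) | 0\{d} :: —c→ t18
  t14 = 0 | 0 | 0 :: (no moves)
  t15 = 0 | (d.0 + d.0 + (b.0)\{d}) :: —b→ t18, —d→ t19
  t16 = a.0 | 0 :: —a→ t19
  t17 = (c.0 + (0 + 0)) | 0 :: —c→ t19
  t18 = 0 | 0\{d} :: (no moves)
  t19 = 0 | 0 :: (no moves)
Trace ⟨cc⟩ through P, begin at {s0}:
  [1] c ⇒ {s2, s3}
  [2] c ⇒ {s7}
  P completes σ.
Trace ⟨cc⟩ through Q, begin at {t0}:
  [1] c ⇒ {t3}
  [2] c ⇒ no successor for Q

cc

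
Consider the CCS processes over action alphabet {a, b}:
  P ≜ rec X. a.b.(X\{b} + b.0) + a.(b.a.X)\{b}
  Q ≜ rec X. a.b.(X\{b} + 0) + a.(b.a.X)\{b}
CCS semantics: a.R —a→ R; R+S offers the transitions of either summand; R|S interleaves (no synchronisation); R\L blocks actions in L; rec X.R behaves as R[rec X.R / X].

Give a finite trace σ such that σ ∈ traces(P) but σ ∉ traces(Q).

abb

P's transition system — 7 states:
  p0 = rec X. a.b.(X\{b} + b.0) + a.(b.a.X)\{b} → =a=> p1, =a=> p2
  p1 = (b.a.(rec X. a.b.(X\{b} + b.0) + a.(b.a.X)\{b}))\{b} → (no moves)
  p2 = b.((rec X. a.b.(X\{b} + b.0) + a.(b.a.X)\{b})\{b} + b.0) → =b=> p3
  p3 = (rec X. a.b.(X\{b} + b.0) + a.(b.a.X)\{b})\{b} + b.0 → =a=> p4, =a=> p5, =b=> p6
  p4 = (b.((rec X. a.b.(X\{b} + b.0) + a.(b.a.X)\{b})\{b} + b.0))\{b} → (no moves)
  p5 = (b.a.(rec X. a.b.(X\{b} + b.0) + a.(b.a.X)\{b}))\{b}\{b} → (no moves)
  p6 = 0 → (no moves)
Q's transition system — 6 states:
  q0 = rec X. a.b.(X\{b} + 0) + a.(b.a.X)\{b} → =a=> q1, =a=> q2
  q1 = (b.a.(rec X. a.b.(X\{b} + 0) + a.(b.a.X)\{b}))\{b} → (no moves)
  q2 = b.((rec X. a.b.(X\{b} + 0) + a.(b.a.X)\{b})\{b} + 0) → =b=> q3
  q3 = (rec X. a.b.(X\{b} + 0) + a.(b.a.X)\{b})\{b} + 0 → =a=> q4, =a=> q5
  q4 = (b.((rec X. a.b.(X\{b} + 0) + a.(b.a.X)\{b})\{b} + 0))\{b} → (no moves)
  q5 = (b.a.(rec X. a.b.(X\{b} + 0) + a.(b.a.X)\{b}))\{b}\{b} → (no moves)
Executing abb from P (initial set {p0}):
  step 1 (a): {p1, p2}
  step 2 (b): {p3}
  step 3 (b): {p6}
  — P admits the full trace.
Executing abb from Q (initial set {q0}):
  step 1 (a): {q1, q2}
  step 2 (b): {q3}
  step 3 (b): ∅ (Q stuck)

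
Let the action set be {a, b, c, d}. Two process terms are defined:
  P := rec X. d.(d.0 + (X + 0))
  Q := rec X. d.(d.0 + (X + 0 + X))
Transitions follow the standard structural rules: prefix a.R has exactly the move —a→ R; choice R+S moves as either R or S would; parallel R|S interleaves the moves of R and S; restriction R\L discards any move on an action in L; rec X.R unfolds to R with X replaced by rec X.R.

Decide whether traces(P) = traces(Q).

Reachable graph of P (3 states):
  u0 = rec X. d.(d.0 + (X + 0)) → --d--▸ u1
  u1 = d.0 + ((rec X. d.(d.0 + (X + 0))) + 0) → --d--▸ u1, --d--▸ u2
  u2 = 0 → stopped
Reachable graph of Q (3 states):
  v0 = rec X. d.(d.0 + (X + 0 + X)) → --d--▸ v1
  v1 = d.0 + ((rec X. d.(d.0 + (X + 0 + X))) + 0 + (rec X. d.(d.0 + (X + 0 + X)))) → --d--▸ v1, --d--▸ v2
  v2 = 0 → stopped
Partition-refinement fixed point:
  B0 = {u0, v0}
  B1 = {u1, v1}
  B2 = {u2, v2}
u0 ∈ B0, v0 ∈ B0 → same block
Bisimilar ⇒ trace-equivalent.

trace-equivalent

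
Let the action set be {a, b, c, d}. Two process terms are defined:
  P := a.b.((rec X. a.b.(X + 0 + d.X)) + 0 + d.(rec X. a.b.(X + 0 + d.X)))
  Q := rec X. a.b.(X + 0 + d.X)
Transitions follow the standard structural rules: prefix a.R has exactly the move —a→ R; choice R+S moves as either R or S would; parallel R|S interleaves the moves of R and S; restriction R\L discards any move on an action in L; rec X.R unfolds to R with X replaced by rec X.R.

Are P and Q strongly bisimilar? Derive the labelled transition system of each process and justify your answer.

P ~ Q

Reachable graph of P (4 states):
  u0 = a.b.((rec X. a.b.(X + 0 + d.X)) + 0 + d.(rec X. a.b.(X + 0 + d.X))) :: —a→ u1
  u1 = b.((rec X. a.b.(X + 0 + d.X)) + 0 + d.(rec X. a.b.(X + 0 + d.X))) :: —b→ u2
  u2 = (rec X. a.b.(X + 0 + d.X)) + 0 + d.(rec X. a.b.(X + 0 + d.X)) :: —a→ u1, —d→ u3
  u3 = rec X. a.b.(X + 0 + d.X) :: —a→ u1
Reachable graph of Q (3 states):
  v0 = rec X. a.b.(X + 0 + d.X) :: —a→ v1
  v1 = b.((rec X. a.b.(X + 0 + d.X)) + 0 + d.(rec X. a.b.(X + 0 + d.X))) :: —b→ v2
  v2 = (rec X. a.b.(X + 0 + d.X)) + 0 + d.(rec X. a.b.(X + 0 + d.X)) :: —a→ v1, —d→ v0
Partition-refinement fixed point:
  B0 = {u0, u3, v0}
  B1 = {u1, v1}
  B2 = {u2, v2}
u0 ∈ B0, v0 ∈ B0 → same block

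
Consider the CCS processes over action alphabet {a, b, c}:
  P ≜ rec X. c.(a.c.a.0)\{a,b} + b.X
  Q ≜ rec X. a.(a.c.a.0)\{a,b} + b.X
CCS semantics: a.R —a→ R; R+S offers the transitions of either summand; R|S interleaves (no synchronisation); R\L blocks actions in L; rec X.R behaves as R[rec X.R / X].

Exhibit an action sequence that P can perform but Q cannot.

c

LTS(P): 2 reachable states
  u0 = rec X. c.(a.c.a.0)\{a,b} + b.X ⊢ -b-> u0, -c-> u1
  u1 = (a.c.a.0)\{a,b} ⊢ deadlocked
LTS(Q): 2 reachable states
  v0 = rec X. a.(a.c.a.0)\{a,b} + b.X ⊢ -a-> v1, -b-> v0
  v1 = (a.c.a.0)\{a,b} ⊢ deadlocked
Trace ⟨c⟩ through P, begin at {u0}:
  step 1 (c): {u1}
  ✓ P
Trace ⟨c⟩ through Q, begin at {v0}:
  step 1 (c): ∅  — Q cannot continue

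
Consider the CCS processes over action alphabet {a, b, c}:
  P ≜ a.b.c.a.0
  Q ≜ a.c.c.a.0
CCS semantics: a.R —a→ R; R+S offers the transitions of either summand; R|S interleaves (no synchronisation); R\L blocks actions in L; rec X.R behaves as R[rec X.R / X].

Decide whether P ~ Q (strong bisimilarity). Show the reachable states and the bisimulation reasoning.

Reachable graph of P (5 states):
  p0 = a.b.c.a.0 | —a→ p1
  p1 = b.c.a.0 | —b→ p2
  p2 = c.a.0 | —c→ p3
  p3 = a.0 | —a→ p4
  p4 = 0 | (no moves)
Reachable graph of Q (5 states):
  q0 = a.c.c.a.0 | —a→ q1
  q1 = c.c.a.0 | —c→ q2
  q2 = c.a.0 | —c→ q3
  q3 = a.0 | —a→ q4
  q4 = 0 | (no moves)
Coarsest stable partition (strong bisimilarity classes):
  B0 = {p0}
  B1 = {p1}
  B2 = {p2, q2}
  B3 = {p3, q3}
  B4 = {p4, q4}
  B5 = {q0}
  B6 = {q1}
p0 ∈ B0, q0 ∈ B5 → different blocks

not bisimilar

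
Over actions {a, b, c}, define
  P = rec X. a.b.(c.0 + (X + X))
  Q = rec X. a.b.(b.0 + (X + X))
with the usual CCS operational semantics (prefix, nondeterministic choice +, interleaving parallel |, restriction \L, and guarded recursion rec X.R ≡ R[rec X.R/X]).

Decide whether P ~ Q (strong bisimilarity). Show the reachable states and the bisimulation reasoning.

P ≁ Q

Reachable graph of P (4 states):
  p0 = rec X. a.b.(c.0 + (X + X)) :: =a=> p1
  p1 = b.(c.0 + ((rec X. a.b.(c.0 + (X + X))) + (rec X. a.b.(c.0 + (X + X))))) :: =b=> p2
  p2 = c.0 + ((rec X. a.b.(c.0 + (X + X))) + (rec X. a.b.(c.0 + (X + X)))) :: =a=> p1, =c=> p3
  p3 = 0 :: stopped
Reachable graph of Q (4 states):
  q0 = rec X. a.b.(b.0 + (X + X)) :: =a=> q1
  q1 = b.(b.0 + ((rec X. a.b.(b.0 + (X + X))) + (rec X. a.b.(b.0 + (X + X))))) :: =b=> q2
  q2 = b.0 + ((rec X. a.b.(b.0 + (X + X))) + (rec X. a.b.(b.0 + (X + X)))) :: =a=> q1, =b=> q3
  q3 = 0 :: stopped
Bisimilarity quotient blocks:
  B0 = {p0}
  B1 = {p1}
  B2 = {p2}
  B3 = {p3, q3}
  B4 = {q0}
  B5 = {q1}
  B6 = {q2}
p0 ∈ B0, q0 ∈ B4 → different blocks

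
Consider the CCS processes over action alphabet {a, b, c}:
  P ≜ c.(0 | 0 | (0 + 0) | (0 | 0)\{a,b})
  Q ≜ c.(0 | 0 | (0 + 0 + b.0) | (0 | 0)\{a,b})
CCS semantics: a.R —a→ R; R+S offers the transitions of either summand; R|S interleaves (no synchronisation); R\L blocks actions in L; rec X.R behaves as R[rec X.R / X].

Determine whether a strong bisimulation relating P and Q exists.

Reachable graph of P (2 states):
  s0 = c.(0 | 0 | (0 + 0) | (0 | 0)\{a,b}) | ··c··> s1
  s1 = 0 | 0 | (0 + 0) | (0 | 0)\{a,b} | (no moves)
Reachable graph of Q (3 states):
  t0 = c.(0 | 0 | (0 + 0 + b.0) | (0 | 0)\{a,b}) | ··c··> t1
  t1 = 0 | 0 | (0 + 0 + b.0) | (0 | 0)\{a,b} | ··b··> t2
  t2 = 0 | 0 | 0 | (0 | 0)\{a,b} | (no moves)
Bisimilarity quotient blocks:
  B0 = {s0}
  B1 = {s1, t2}
  B2 = {t0}
  B3 = {t1}
s0 ∈ B0, t0 ∈ B2 → different blocks

P ≁ Q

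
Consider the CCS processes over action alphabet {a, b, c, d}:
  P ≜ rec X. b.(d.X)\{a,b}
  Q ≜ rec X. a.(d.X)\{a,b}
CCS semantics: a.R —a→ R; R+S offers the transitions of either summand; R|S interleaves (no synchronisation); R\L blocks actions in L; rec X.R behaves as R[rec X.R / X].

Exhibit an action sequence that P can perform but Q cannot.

b

Reachable graph of P (3 states):
  m0 = rec X. b.(d.X)\{a,b} → --b--▸ m1
  m1 = (d.(rec X. b.(d.X)\{a,b}))\{a,b} → --d--▸ m2
  m2 = (rec X. b.(d.X)\{a,b})\{a,b} → deadlocked
Reachable graph of Q (3 states):
  n0 = rec X. a.(d.X)\{a,b} → --a--▸ n1
  n1 = (d.(rec X. a.(d.X)\{a,b}))\{a,b} → --d--▸ n2
  n2 = (rec X. a.(d.X)\{a,b})\{a,b} → deadlocked
Run σ = ⟨b⟩ on P: start {m0}
  after b @ step 1: {m1}
  — P admits the full trace.
Run σ = ⟨b⟩ on Q: start {n0}
  after b @ step 1: ∅  — Q cannot continue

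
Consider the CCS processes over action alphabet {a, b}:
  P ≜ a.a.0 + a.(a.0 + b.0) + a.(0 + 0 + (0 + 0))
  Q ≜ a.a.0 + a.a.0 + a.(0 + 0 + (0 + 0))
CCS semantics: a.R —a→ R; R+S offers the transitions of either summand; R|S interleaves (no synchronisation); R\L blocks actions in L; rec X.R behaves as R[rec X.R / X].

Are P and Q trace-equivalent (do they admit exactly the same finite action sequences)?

LTS(P): 5 reachable states
  m0 = a.a.0 + a.(a.0 + b.0) + a.(0 + 0 + (0 + 0)) has moves -a-> m1, -a-> m2, -a-> m3
  m1 = 0 + 0 + (0 + 0) has moves ∅
  m2 = a.0 has moves -a-> m4
  m3 = a.0 + b.0 has moves -a-> m4, -b-> m4
  m4 = 0 has moves ∅
LTS(Q): 4 reachable states
  n0 = a.a.0 + a.a.0 + a.(0 + 0 + (0 + 0)) has moves -a-> n1, -a-> n2
  n1 = 0 + 0 + (0 + 0) has moves ∅
  n2 = a.0 has moves -a-> n3
  n3 = 0 has moves ∅
Executing ab from P (initial set {m0}):
  [1] a ⇒ {m1, m2, m3}
  [2] b ⇒ {m4}
  ✓ P
Executing ab from Q (initial set {n0}):
  [1] a ⇒ {n1, n2}
  [2] b ⇒ ∅  — Q cannot continue

NO — witness ⟨ab⟩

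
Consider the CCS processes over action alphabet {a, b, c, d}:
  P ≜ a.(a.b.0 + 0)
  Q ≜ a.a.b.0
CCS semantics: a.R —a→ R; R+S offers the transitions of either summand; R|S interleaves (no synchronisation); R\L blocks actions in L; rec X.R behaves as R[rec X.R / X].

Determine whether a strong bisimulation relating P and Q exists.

bisimilar

Reachable graph of P (4 states):
  u0 = a.(a.b.0 + 0) has moves ··a··> u1
  u1 = a.b.0 + 0 has moves ··a··> u2
  u2 = b.0 has moves ··b··> u3
  u3 = 0 has moves deadlocked
Reachable graph of Q (4 states):
  v0 = a.a.b.0 has moves ··a··> v1
  v1 = a.b.0 has moves ··a··> v2
  v2 = b.0 has moves ··b··> v3
  v3 = 0 has moves deadlocked
Coarsest stable partition (strong bisimilarity classes):
  B0 = {u0, v0}
  B1 = {u1, v1}
  B2 = {u2, v2}
  B3 = {u3, v3}
u0 ∈ B0, v0 ∈ B0 → same block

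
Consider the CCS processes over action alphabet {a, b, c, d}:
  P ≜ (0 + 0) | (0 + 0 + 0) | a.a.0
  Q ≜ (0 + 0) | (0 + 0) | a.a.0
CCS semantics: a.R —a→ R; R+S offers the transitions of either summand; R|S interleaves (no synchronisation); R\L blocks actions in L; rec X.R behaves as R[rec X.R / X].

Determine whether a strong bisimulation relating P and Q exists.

P's transition system — 3 states:
  m0 = (0 + 0) | (0 + 0 + 0) | a.a.0 :: =a=> m1
  m1 = (0 + 0) | (0 + 0 + 0) | a.0 :: =a=> m2
  m2 = (0 + 0) | (0 + 0 + 0) | 0 :: stopped
Q's transition system — 3 states:
  n0 = (0 + 0) | (0 + 0) | a.a.0 :: =a=> n1
  n1 = (0 + 0) | (0 + 0) | a.0 :: =a=> n2
  n2 = (0 + 0) | (0 + 0) | 0 :: stopped
Partition-refinement fixed point:
  B0 = {m0, n0}
  B1 = {m1, n1}
  B2 = {m2, n2}
m0 ∈ B0, n0 ∈ B0 → same block

bisimilar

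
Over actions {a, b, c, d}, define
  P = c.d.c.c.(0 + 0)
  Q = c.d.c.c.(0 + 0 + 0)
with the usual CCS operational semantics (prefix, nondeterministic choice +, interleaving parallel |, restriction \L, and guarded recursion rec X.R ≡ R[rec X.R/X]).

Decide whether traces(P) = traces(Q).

trace-equivalent

Reachable graph of P (5 states):
  p0 = c.d.c.c.(0 + 0) ⊢ =c=> p1
  p1 = d.c.c.(0 + 0) ⊢ =d=> p2
  p2 = c.c.(0 + 0) ⊢ =c=> p3
  p3 = c.(0 + 0) ⊢ =c=> p4
  p4 = 0 + 0 ⊢ ∅
Reachable graph of Q (5 states):
  q0 = c.d.c.c.(0 + 0 + 0) ⊢ =c=> q1
  q1 = d.c.c.(0 + 0 + 0) ⊢ =d=> q2
  q2 = c.c.(0 + 0 + 0) ⊢ =c=> q3
  q3 = c.(0 + 0 + 0) ⊢ =c=> q4
  q4 = 0 + 0 + 0 ⊢ ∅
Partition-refinement fixed point:
  B0 = {p0, q0}
  B1 = {p1, q1}
  B2 = {p2, q2}
  B3 = {p3, q3}
  B4 = {p4, q4}
p0 ∈ B0, q0 ∈ B0 → same block
Bisimilar ⇒ trace-equivalent.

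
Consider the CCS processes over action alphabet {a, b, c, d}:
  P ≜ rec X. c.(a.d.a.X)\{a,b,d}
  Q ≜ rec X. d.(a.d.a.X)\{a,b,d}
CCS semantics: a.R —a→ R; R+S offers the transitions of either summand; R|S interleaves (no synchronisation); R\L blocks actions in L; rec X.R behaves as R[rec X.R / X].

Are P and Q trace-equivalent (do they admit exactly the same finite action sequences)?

trace-distinct — witness ⟨c⟩

Reachable graph of P (2 states):
  s0 = rec X. c.(a.d.a.X)\{a,b,d} ⊢ --c--▸ s1
  s1 = (a.d.a.(rec X. c.(a.d.a.X)\{a,b,d}))\{a,b,d} ⊢ ∅
Reachable graph of Q (2 states):
  t0 = rec X. d.(a.d.a.X)\{a,b,d} ⊢ --d--▸ t1
  t1 = (a.d.a.(rec X. d.(a.d.a.X)\{a,b,d}))\{a,b,d} ⊢ ∅
Trace ⟨c⟩ through P, begin at {s0}:
  after c @ step 1: {s1}
  P completes σ.
Trace ⟨c⟩ through Q, begin at {t0}:
  after c @ step 1: no successor for Q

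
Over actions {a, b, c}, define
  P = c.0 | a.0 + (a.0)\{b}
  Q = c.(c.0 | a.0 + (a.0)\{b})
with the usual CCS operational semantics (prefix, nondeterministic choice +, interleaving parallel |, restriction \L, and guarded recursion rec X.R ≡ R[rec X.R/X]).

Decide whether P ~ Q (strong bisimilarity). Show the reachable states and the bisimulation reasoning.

Reachable graph of P (5 states):
  u0 = c.0 | a.0 + (a.0)\{b} has moves -a-> u1, -a-> u2, -c-> u3
  u1 = 0\{b} has moves ·
  u2 = c.0 | 0 has moves -c-> u4
  u3 = 0 | a.0 has moves -a-> u4
  u4 = 0 | 0 has moves ·
Reachable graph of Q (6 states):
  v0 = c.(c.0 | a.0 + (a.0)\{b}) has moves -c-> v1
  v1 = c.0 | a.0 + (a.0)\{b} has moves -a-> v2, -a-> v3, -c-> v4
  v2 = 0\{b} has moves ·
  v3 = c.0 | 0 has moves -c-> v5
  v4 = 0 | a.0 has moves -a-> v5
  v5 = 0 | 0 has moves ·
Bisimilarity quotient blocks:
  B0 = {u0, v1}
  B1 = {u2, v3}
  B2 = {u1, u4, v2, v5}
  B3 = {u3, v4}
  B4 = {v0}
u0 ∈ B0, v0 ∈ B4 → different blocks

not bisimilar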